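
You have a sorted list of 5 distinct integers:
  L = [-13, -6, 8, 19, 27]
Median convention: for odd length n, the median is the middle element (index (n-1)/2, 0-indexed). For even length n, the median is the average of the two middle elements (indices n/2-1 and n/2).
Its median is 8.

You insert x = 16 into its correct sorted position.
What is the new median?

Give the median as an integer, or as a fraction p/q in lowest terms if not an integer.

Answer: 12

Derivation:
Old list (sorted, length 5): [-13, -6, 8, 19, 27]
Old median = 8
Insert x = 16
Old length odd (5). Middle was index 2 = 8.
New length even (6). New median = avg of two middle elements.
x = 16: 3 elements are < x, 2 elements are > x.
New sorted list: [-13, -6, 8, 16, 19, 27]
New median = 12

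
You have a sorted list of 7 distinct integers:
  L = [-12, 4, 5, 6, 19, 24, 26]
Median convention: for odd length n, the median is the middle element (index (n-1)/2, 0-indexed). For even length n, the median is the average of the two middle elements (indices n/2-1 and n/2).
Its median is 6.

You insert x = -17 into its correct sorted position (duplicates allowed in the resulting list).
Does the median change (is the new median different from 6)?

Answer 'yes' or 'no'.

Answer: yes

Derivation:
Old median = 6
Insert x = -17
New median = 11/2
Changed? yes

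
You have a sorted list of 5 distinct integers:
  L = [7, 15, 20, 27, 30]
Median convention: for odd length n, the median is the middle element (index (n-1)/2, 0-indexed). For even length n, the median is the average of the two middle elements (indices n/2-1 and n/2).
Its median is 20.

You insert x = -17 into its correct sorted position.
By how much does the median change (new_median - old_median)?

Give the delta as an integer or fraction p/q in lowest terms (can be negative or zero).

Answer: -5/2

Derivation:
Old median = 20
After inserting x = -17: new sorted = [-17, 7, 15, 20, 27, 30]
New median = 35/2
Delta = 35/2 - 20 = -5/2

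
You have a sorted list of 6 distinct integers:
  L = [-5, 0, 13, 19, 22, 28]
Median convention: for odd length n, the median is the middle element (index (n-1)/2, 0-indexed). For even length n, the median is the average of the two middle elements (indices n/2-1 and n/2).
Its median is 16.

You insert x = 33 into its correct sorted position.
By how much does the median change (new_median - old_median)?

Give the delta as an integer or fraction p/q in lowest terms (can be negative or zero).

Old median = 16
After inserting x = 33: new sorted = [-5, 0, 13, 19, 22, 28, 33]
New median = 19
Delta = 19 - 16 = 3

Answer: 3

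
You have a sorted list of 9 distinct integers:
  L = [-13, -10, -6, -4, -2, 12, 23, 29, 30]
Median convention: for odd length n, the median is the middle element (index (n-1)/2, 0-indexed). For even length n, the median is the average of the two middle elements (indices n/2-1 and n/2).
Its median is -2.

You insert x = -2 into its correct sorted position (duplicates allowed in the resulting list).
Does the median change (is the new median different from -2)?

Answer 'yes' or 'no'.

Old median = -2
Insert x = -2
New median = -2
Changed? no

Answer: no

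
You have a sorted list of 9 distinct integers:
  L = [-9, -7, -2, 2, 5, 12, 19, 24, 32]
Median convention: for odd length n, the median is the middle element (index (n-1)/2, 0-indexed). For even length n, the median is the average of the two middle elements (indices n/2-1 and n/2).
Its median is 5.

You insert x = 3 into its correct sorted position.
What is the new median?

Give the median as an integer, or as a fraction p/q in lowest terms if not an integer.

Old list (sorted, length 9): [-9, -7, -2, 2, 5, 12, 19, 24, 32]
Old median = 5
Insert x = 3
Old length odd (9). Middle was index 4 = 5.
New length even (10). New median = avg of two middle elements.
x = 3: 4 elements are < x, 5 elements are > x.
New sorted list: [-9, -7, -2, 2, 3, 5, 12, 19, 24, 32]
New median = 4

Answer: 4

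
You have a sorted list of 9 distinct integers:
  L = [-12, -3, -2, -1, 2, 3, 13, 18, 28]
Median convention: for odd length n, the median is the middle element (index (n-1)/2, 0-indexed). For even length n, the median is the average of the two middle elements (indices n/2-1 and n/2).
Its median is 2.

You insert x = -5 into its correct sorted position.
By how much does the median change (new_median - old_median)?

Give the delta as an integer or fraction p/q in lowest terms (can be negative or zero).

Old median = 2
After inserting x = -5: new sorted = [-12, -5, -3, -2, -1, 2, 3, 13, 18, 28]
New median = 1/2
Delta = 1/2 - 2 = -3/2

Answer: -3/2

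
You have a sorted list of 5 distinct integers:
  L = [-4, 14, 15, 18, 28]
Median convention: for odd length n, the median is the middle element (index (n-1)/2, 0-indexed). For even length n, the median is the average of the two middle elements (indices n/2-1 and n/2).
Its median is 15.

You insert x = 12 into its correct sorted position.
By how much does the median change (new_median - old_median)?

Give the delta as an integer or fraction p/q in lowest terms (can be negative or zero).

Old median = 15
After inserting x = 12: new sorted = [-4, 12, 14, 15, 18, 28]
New median = 29/2
Delta = 29/2 - 15 = -1/2

Answer: -1/2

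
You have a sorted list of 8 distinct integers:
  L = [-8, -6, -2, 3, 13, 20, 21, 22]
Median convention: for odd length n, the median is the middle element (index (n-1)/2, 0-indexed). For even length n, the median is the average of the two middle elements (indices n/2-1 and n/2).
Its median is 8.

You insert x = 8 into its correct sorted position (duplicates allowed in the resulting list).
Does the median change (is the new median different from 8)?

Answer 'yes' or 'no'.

Answer: no

Derivation:
Old median = 8
Insert x = 8
New median = 8
Changed? no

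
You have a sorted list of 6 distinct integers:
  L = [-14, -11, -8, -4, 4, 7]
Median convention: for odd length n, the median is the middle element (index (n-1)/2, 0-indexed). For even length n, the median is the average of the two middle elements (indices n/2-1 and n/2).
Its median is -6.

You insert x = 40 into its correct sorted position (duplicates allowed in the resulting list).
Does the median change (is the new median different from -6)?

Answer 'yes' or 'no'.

Old median = -6
Insert x = 40
New median = -4
Changed? yes

Answer: yes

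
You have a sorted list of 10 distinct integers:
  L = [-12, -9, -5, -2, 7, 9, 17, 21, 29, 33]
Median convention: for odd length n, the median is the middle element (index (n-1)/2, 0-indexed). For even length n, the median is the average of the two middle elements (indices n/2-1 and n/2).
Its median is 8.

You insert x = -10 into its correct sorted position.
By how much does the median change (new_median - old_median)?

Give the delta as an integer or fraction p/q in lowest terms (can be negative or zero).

Answer: -1

Derivation:
Old median = 8
After inserting x = -10: new sorted = [-12, -10, -9, -5, -2, 7, 9, 17, 21, 29, 33]
New median = 7
Delta = 7 - 8 = -1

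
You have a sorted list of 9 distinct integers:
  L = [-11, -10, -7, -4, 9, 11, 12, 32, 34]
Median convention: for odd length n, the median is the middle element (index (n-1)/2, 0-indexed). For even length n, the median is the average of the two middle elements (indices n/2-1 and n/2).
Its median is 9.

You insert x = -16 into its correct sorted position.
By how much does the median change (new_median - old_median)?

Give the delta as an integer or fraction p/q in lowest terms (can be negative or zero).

Old median = 9
After inserting x = -16: new sorted = [-16, -11, -10, -7, -4, 9, 11, 12, 32, 34]
New median = 5/2
Delta = 5/2 - 9 = -13/2

Answer: -13/2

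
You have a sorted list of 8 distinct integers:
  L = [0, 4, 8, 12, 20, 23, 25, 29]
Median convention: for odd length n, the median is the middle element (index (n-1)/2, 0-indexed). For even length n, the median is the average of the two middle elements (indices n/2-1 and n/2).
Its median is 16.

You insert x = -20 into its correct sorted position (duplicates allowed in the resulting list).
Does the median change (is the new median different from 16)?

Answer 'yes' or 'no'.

Answer: yes

Derivation:
Old median = 16
Insert x = -20
New median = 12
Changed? yes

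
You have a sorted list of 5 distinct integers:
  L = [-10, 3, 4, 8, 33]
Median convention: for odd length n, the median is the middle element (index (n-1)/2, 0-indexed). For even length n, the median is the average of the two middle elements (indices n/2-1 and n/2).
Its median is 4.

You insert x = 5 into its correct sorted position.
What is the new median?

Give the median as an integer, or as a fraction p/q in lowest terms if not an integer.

Answer: 9/2

Derivation:
Old list (sorted, length 5): [-10, 3, 4, 8, 33]
Old median = 4
Insert x = 5
Old length odd (5). Middle was index 2 = 4.
New length even (6). New median = avg of two middle elements.
x = 5: 3 elements are < x, 2 elements are > x.
New sorted list: [-10, 3, 4, 5, 8, 33]
New median = 9/2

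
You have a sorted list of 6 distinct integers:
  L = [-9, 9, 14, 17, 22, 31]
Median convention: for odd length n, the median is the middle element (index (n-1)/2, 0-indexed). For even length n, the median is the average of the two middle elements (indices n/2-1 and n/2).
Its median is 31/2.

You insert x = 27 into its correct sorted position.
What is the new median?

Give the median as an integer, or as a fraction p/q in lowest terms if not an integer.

Answer: 17

Derivation:
Old list (sorted, length 6): [-9, 9, 14, 17, 22, 31]
Old median = 31/2
Insert x = 27
Old length even (6). Middle pair: indices 2,3 = 14,17.
New length odd (7). New median = single middle element.
x = 27: 5 elements are < x, 1 elements are > x.
New sorted list: [-9, 9, 14, 17, 22, 27, 31]
New median = 17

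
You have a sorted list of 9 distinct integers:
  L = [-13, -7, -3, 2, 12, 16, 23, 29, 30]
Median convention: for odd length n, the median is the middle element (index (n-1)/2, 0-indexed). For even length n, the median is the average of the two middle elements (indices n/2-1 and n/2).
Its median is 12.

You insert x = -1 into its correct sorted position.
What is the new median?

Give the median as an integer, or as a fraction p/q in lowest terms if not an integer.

Old list (sorted, length 9): [-13, -7, -3, 2, 12, 16, 23, 29, 30]
Old median = 12
Insert x = -1
Old length odd (9). Middle was index 4 = 12.
New length even (10). New median = avg of two middle elements.
x = -1: 3 elements are < x, 6 elements are > x.
New sorted list: [-13, -7, -3, -1, 2, 12, 16, 23, 29, 30]
New median = 7

Answer: 7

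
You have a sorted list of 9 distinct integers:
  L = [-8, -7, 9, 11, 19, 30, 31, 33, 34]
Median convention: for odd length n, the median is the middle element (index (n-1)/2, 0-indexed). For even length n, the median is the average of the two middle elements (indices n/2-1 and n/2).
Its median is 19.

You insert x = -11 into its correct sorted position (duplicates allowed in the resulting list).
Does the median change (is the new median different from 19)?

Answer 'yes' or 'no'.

Answer: yes

Derivation:
Old median = 19
Insert x = -11
New median = 15
Changed? yes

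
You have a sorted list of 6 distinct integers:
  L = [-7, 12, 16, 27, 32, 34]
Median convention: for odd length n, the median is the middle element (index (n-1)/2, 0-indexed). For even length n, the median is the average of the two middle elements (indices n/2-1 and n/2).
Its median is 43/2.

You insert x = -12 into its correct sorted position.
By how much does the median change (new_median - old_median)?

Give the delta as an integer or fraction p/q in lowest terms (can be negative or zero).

Answer: -11/2

Derivation:
Old median = 43/2
After inserting x = -12: new sorted = [-12, -7, 12, 16, 27, 32, 34]
New median = 16
Delta = 16 - 43/2 = -11/2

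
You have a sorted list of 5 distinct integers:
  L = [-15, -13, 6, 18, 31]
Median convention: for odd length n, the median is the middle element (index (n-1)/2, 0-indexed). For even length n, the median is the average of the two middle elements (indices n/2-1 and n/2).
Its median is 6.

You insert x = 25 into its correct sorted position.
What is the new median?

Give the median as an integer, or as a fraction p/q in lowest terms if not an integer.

Old list (sorted, length 5): [-15, -13, 6, 18, 31]
Old median = 6
Insert x = 25
Old length odd (5). Middle was index 2 = 6.
New length even (6). New median = avg of two middle elements.
x = 25: 4 elements are < x, 1 elements are > x.
New sorted list: [-15, -13, 6, 18, 25, 31]
New median = 12

Answer: 12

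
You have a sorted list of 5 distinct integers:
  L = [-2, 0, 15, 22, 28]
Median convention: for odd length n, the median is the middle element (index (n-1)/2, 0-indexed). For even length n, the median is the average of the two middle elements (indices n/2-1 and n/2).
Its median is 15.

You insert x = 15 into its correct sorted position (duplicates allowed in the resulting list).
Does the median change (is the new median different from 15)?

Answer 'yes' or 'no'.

Answer: no

Derivation:
Old median = 15
Insert x = 15
New median = 15
Changed? no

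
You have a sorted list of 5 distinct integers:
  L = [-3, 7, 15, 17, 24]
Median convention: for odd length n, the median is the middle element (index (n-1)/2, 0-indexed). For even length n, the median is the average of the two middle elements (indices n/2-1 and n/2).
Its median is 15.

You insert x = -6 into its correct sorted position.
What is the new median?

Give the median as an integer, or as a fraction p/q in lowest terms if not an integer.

Old list (sorted, length 5): [-3, 7, 15, 17, 24]
Old median = 15
Insert x = -6
Old length odd (5). Middle was index 2 = 15.
New length even (6). New median = avg of two middle elements.
x = -6: 0 elements are < x, 5 elements are > x.
New sorted list: [-6, -3, 7, 15, 17, 24]
New median = 11

Answer: 11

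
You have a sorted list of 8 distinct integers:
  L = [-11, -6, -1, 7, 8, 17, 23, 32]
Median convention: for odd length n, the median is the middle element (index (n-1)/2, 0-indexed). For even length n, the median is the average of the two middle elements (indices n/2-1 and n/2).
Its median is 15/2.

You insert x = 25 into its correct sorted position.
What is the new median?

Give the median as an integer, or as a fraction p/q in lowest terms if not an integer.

Answer: 8

Derivation:
Old list (sorted, length 8): [-11, -6, -1, 7, 8, 17, 23, 32]
Old median = 15/2
Insert x = 25
Old length even (8). Middle pair: indices 3,4 = 7,8.
New length odd (9). New median = single middle element.
x = 25: 7 elements are < x, 1 elements are > x.
New sorted list: [-11, -6, -1, 7, 8, 17, 23, 25, 32]
New median = 8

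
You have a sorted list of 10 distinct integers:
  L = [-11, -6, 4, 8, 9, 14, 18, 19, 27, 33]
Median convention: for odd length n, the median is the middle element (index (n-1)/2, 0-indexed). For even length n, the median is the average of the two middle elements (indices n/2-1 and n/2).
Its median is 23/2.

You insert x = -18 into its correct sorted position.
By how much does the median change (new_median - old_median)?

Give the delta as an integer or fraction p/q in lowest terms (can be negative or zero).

Answer: -5/2

Derivation:
Old median = 23/2
After inserting x = -18: new sorted = [-18, -11, -6, 4, 8, 9, 14, 18, 19, 27, 33]
New median = 9
Delta = 9 - 23/2 = -5/2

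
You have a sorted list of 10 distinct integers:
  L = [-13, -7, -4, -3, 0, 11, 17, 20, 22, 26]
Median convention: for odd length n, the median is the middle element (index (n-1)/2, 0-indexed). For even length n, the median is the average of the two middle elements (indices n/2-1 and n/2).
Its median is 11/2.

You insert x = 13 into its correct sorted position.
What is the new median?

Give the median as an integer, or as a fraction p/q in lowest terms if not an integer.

Answer: 11

Derivation:
Old list (sorted, length 10): [-13, -7, -4, -3, 0, 11, 17, 20, 22, 26]
Old median = 11/2
Insert x = 13
Old length even (10). Middle pair: indices 4,5 = 0,11.
New length odd (11). New median = single middle element.
x = 13: 6 elements are < x, 4 elements are > x.
New sorted list: [-13, -7, -4, -3, 0, 11, 13, 17, 20, 22, 26]
New median = 11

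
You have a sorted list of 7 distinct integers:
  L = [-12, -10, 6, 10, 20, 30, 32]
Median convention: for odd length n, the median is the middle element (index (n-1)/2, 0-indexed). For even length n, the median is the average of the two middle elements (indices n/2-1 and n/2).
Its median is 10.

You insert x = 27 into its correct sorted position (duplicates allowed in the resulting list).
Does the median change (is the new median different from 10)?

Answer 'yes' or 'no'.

Answer: yes

Derivation:
Old median = 10
Insert x = 27
New median = 15
Changed? yes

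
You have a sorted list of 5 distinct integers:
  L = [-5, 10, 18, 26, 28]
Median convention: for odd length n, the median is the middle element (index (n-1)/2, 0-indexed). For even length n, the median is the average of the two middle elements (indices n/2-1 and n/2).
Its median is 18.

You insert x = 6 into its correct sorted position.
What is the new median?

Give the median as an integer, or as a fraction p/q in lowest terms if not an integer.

Answer: 14

Derivation:
Old list (sorted, length 5): [-5, 10, 18, 26, 28]
Old median = 18
Insert x = 6
Old length odd (5). Middle was index 2 = 18.
New length even (6). New median = avg of two middle elements.
x = 6: 1 elements are < x, 4 elements are > x.
New sorted list: [-5, 6, 10, 18, 26, 28]
New median = 14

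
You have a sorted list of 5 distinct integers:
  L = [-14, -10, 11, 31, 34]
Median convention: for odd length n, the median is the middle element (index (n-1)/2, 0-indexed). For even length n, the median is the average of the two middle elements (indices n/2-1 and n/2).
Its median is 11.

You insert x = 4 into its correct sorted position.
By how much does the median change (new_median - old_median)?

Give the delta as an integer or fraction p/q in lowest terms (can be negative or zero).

Old median = 11
After inserting x = 4: new sorted = [-14, -10, 4, 11, 31, 34]
New median = 15/2
Delta = 15/2 - 11 = -7/2

Answer: -7/2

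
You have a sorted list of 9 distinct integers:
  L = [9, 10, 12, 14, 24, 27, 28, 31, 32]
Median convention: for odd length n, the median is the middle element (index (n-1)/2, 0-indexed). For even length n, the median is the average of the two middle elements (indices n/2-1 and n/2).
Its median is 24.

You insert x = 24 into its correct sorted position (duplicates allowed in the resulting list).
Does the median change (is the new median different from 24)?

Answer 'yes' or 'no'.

Old median = 24
Insert x = 24
New median = 24
Changed? no

Answer: no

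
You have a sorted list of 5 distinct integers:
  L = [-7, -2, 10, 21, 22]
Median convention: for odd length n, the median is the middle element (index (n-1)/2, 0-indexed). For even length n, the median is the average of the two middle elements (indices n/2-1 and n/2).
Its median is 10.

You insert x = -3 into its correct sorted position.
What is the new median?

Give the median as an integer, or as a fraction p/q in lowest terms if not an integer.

Answer: 4

Derivation:
Old list (sorted, length 5): [-7, -2, 10, 21, 22]
Old median = 10
Insert x = -3
Old length odd (5). Middle was index 2 = 10.
New length even (6). New median = avg of two middle elements.
x = -3: 1 elements are < x, 4 elements are > x.
New sorted list: [-7, -3, -2, 10, 21, 22]
New median = 4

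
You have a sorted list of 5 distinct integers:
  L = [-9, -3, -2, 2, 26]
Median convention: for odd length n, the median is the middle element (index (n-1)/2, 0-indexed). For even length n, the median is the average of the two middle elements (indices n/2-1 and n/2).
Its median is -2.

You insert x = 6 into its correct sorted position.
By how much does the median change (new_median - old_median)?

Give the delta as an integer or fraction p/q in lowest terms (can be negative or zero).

Answer: 2

Derivation:
Old median = -2
After inserting x = 6: new sorted = [-9, -3, -2, 2, 6, 26]
New median = 0
Delta = 0 - -2 = 2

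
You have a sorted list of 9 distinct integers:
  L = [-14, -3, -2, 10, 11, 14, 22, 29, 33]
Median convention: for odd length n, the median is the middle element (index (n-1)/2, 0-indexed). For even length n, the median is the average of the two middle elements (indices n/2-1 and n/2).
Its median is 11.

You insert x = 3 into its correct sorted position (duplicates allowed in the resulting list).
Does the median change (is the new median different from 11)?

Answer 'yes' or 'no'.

Answer: yes

Derivation:
Old median = 11
Insert x = 3
New median = 21/2
Changed? yes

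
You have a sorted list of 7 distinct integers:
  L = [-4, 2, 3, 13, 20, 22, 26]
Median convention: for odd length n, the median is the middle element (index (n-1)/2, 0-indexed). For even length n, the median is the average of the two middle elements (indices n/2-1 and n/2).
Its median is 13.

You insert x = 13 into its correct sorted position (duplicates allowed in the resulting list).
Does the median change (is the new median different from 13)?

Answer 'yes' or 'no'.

Answer: no

Derivation:
Old median = 13
Insert x = 13
New median = 13
Changed? no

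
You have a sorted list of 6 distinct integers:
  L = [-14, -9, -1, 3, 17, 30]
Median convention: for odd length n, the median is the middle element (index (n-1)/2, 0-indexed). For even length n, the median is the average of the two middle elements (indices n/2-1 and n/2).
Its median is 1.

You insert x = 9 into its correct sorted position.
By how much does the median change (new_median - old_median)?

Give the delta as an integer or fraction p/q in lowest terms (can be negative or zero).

Answer: 2

Derivation:
Old median = 1
After inserting x = 9: new sorted = [-14, -9, -1, 3, 9, 17, 30]
New median = 3
Delta = 3 - 1 = 2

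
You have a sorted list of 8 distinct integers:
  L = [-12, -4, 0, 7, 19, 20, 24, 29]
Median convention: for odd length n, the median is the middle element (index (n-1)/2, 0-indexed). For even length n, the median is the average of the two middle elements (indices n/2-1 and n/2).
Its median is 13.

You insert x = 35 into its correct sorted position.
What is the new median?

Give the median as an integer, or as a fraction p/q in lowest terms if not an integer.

Answer: 19

Derivation:
Old list (sorted, length 8): [-12, -4, 0, 7, 19, 20, 24, 29]
Old median = 13
Insert x = 35
Old length even (8). Middle pair: indices 3,4 = 7,19.
New length odd (9). New median = single middle element.
x = 35: 8 elements are < x, 0 elements are > x.
New sorted list: [-12, -4, 0, 7, 19, 20, 24, 29, 35]
New median = 19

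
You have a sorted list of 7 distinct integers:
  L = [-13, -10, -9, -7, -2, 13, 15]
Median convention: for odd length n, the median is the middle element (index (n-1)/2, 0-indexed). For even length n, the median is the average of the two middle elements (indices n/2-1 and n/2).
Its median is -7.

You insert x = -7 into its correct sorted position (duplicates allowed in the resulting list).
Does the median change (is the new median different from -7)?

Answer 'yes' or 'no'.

Answer: no

Derivation:
Old median = -7
Insert x = -7
New median = -7
Changed? no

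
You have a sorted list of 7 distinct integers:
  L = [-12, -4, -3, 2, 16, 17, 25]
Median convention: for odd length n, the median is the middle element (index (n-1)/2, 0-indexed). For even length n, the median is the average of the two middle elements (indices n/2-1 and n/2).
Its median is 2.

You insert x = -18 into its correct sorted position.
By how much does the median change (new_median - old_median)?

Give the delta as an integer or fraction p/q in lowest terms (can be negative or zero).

Old median = 2
After inserting x = -18: new sorted = [-18, -12, -4, -3, 2, 16, 17, 25]
New median = -1/2
Delta = -1/2 - 2 = -5/2

Answer: -5/2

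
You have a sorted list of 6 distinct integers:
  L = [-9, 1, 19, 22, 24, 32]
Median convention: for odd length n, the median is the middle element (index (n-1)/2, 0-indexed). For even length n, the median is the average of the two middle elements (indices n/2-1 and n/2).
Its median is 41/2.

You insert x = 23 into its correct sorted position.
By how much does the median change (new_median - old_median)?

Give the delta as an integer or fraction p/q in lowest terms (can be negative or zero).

Answer: 3/2

Derivation:
Old median = 41/2
After inserting x = 23: new sorted = [-9, 1, 19, 22, 23, 24, 32]
New median = 22
Delta = 22 - 41/2 = 3/2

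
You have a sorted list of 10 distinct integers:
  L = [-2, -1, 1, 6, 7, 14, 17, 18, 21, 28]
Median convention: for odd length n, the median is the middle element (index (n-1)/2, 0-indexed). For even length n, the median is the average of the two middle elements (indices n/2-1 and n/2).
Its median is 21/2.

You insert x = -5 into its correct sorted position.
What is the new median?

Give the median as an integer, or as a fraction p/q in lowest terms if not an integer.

Answer: 7

Derivation:
Old list (sorted, length 10): [-2, -1, 1, 6, 7, 14, 17, 18, 21, 28]
Old median = 21/2
Insert x = -5
Old length even (10). Middle pair: indices 4,5 = 7,14.
New length odd (11). New median = single middle element.
x = -5: 0 elements are < x, 10 elements are > x.
New sorted list: [-5, -2, -1, 1, 6, 7, 14, 17, 18, 21, 28]
New median = 7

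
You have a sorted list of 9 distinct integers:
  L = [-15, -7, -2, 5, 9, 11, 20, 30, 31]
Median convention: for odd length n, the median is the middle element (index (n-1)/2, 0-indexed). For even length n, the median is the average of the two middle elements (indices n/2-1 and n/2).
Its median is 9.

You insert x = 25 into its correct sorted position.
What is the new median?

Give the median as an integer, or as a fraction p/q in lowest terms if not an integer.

Answer: 10

Derivation:
Old list (sorted, length 9): [-15, -7, -2, 5, 9, 11, 20, 30, 31]
Old median = 9
Insert x = 25
Old length odd (9). Middle was index 4 = 9.
New length even (10). New median = avg of two middle elements.
x = 25: 7 elements are < x, 2 elements are > x.
New sorted list: [-15, -7, -2, 5, 9, 11, 20, 25, 30, 31]
New median = 10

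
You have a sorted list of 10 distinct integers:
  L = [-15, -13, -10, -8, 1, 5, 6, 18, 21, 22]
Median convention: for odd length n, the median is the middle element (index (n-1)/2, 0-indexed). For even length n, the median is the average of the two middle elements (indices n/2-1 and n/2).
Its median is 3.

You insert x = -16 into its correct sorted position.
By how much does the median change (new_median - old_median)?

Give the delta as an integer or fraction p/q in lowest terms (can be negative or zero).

Answer: -2

Derivation:
Old median = 3
After inserting x = -16: new sorted = [-16, -15, -13, -10, -8, 1, 5, 6, 18, 21, 22]
New median = 1
Delta = 1 - 3 = -2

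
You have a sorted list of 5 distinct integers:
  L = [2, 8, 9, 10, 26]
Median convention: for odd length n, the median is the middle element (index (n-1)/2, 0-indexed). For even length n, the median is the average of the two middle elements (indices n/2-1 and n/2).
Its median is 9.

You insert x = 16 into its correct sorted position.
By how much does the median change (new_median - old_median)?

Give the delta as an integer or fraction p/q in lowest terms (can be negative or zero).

Old median = 9
After inserting x = 16: new sorted = [2, 8, 9, 10, 16, 26]
New median = 19/2
Delta = 19/2 - 9 = 1/2

Answer: 1/2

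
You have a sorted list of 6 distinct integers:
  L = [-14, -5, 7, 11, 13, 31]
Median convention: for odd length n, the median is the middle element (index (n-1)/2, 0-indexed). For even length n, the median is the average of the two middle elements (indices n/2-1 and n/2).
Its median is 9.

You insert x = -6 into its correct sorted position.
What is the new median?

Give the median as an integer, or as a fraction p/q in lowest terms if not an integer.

Old list (sorted, length 6): [-14, -5, 7, 11, 13, 31]
Old median = 9
Insert x = -6
Old length even (6). Middle pair: indices 2,3 = 7,11.
New length odd (7). New median = single middle element.
x = -6: 1 elements are < x, 5 elements are > x.
New sorted list: [-14, -6, -5, 7, 11, 13, 31]
New median = 7

Answer: 7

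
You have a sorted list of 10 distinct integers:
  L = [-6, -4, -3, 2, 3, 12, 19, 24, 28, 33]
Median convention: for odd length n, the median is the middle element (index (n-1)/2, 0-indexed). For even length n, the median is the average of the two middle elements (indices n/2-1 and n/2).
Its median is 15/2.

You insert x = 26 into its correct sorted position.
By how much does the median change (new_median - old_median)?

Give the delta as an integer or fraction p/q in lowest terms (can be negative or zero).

Answer: 9/2

Derivation:
Old median = 15/2
After inserting x = 26: new sorted = [-6, -4, -3, 2, 3, 12, 19, 24, 26, 28, 33]
New median = 12
Delta = 12 - 15/2 = 9/2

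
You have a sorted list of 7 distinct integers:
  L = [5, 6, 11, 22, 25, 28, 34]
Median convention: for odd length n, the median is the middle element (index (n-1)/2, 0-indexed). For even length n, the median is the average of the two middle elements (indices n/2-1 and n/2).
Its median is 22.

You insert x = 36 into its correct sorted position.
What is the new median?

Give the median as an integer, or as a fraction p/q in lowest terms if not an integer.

Old list (sorted, length 7): [5, 6, 11, 22, 25, 28, 34]
Old median = 22
Insert x = 36
Old length odd (7). Middle was index 3 = 22.
New length even (8). New median = avg of two middle elements.
x = 36: 7 elements are < x, 0 elements are > x.
New sorted list: [5, 6, 11, 22, 25, 28, 34, 36]
New median = 47/2

Answer: 47/2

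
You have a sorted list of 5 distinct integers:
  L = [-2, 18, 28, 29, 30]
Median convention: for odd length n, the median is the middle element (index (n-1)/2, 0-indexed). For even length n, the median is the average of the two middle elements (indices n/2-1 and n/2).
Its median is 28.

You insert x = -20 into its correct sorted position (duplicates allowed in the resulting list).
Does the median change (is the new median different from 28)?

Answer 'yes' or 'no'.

Old median = 28
Insert x = -20
New median = 23
Changed? yes

Answer: yes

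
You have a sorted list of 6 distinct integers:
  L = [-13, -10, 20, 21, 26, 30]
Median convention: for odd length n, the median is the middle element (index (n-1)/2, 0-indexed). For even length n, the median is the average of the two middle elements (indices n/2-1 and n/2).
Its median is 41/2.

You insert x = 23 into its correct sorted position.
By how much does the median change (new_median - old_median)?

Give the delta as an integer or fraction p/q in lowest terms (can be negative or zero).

Old median = 41/2
After inserting x = 23: new sorted = [-13, -10, 20, 21, 23, 26, 30]
New median = 21
Delta = 21 - 41/2 = 1/2

Answer: 1/2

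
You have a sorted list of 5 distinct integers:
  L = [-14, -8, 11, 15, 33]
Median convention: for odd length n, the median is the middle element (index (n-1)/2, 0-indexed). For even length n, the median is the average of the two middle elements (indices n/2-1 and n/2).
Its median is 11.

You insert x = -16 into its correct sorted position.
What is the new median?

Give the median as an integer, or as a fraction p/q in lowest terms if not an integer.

Answer: 3/2

Derivation:
Old list (sorted, length 5): [-14, -8, 11, 15, 33]
Old median = 11
Insert x = -16
Old length odd (5). Middle was index 2 = 11.
New length even (6). New median = avg of two middle elements.
x = -16: 0 elements are < x, 5 elements are > x.
New sorted list: [-16, -14, -8, 11, 15, 33]
New median = 3/2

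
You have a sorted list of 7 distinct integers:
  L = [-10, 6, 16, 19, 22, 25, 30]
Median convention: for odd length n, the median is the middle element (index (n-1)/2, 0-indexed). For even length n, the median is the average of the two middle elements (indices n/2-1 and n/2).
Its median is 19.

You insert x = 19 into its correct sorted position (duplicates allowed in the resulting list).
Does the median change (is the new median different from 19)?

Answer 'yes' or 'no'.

Old median = 19
Insert x = 19
New median = 19
Changed? no

Answer: no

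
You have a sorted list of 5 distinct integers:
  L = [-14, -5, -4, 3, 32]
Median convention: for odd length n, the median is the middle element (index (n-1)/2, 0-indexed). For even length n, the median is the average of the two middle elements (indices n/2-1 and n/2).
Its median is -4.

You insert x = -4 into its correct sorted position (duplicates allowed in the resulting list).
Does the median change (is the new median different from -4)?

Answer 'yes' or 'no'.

Answer: no

Derivation:
Old median = -4
Insert x = -4
New median = -4
Changed? no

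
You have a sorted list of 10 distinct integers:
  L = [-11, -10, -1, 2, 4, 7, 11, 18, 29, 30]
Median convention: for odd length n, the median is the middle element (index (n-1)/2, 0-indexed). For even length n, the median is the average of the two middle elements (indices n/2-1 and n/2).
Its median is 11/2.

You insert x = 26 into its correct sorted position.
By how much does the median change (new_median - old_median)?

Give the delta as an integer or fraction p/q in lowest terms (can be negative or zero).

Old median = 11/2
After inserting x = 26: new sorted = [-11, -10, -1, 2, 4, 7, 11, 18, 26, 29, 30]
New median = 7
Delta = 7 - 11/2 = 3/2

Answer: 3/2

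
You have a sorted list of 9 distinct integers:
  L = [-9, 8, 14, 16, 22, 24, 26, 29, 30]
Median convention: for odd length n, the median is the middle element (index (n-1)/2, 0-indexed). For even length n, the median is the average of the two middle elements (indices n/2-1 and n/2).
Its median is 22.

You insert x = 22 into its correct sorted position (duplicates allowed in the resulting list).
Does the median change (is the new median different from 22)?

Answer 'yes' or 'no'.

Old median = 22
Insert x = 22
New median = 22
Changed? no

Answer: no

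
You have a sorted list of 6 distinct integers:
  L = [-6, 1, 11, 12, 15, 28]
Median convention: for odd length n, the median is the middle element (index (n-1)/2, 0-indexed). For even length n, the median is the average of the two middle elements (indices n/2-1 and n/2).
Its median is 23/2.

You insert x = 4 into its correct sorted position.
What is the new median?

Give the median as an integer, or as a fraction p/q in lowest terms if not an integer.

Answer: 11

Derivation:
Old list (sorted, length 6): [-6, 1, 11, 12, 15, 28]
Old median = 23/2
Insert x = 4
Old length even (6). Middle pair: indices 2,3 = 11,12.
New length odd (7). New median = single middle element.
x = 4: 2 elements are < x, 4 elements are > x.
New sorted list: [-6, 1, 4, 11, 12, 15, 28]
New median = 11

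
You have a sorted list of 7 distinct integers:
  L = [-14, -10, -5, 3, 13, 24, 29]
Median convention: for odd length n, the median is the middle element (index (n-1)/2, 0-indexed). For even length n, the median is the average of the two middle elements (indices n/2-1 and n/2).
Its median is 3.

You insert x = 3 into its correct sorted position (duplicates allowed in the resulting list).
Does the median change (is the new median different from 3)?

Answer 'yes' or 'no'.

Answer: no

Derivation:
Old median = 3
Insert x = 3
New median = 3
Changed? no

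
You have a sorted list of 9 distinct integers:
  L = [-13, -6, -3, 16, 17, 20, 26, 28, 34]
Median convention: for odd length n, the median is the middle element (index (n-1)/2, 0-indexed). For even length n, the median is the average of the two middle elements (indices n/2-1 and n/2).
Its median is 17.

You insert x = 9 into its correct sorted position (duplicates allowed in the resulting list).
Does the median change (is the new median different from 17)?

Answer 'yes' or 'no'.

Old median = 17
Insert x = 9
New median = 33/2
Changed? yes

Answer: yes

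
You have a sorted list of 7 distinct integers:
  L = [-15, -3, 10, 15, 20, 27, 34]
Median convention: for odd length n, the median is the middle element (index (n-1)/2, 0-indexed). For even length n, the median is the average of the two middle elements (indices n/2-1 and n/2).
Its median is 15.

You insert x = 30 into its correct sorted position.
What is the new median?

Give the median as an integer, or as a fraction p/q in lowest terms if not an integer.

Answer: 35/2

Derivation:
Old list (sorted, length 7): [-15, -3, 10, 15, 20, 27, 34]
Old median = 15
Insert x = 30
Old length odd (7). Middle was index 3 = 15.
New length even (8). New median = avg of two middle elements.
x = 30: 6 elements are < x, 1 elements are > x.
New sorted list: [-15, -3, 10, 15, 20, 27, 30, 34]
New median = 35/2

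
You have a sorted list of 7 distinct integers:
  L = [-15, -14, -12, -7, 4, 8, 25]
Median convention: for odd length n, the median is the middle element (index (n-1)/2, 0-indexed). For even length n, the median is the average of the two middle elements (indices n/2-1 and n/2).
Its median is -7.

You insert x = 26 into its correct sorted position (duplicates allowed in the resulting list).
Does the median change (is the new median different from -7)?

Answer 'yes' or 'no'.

Answer: yes

Derivation:
Old median = -7
Insert x = 26
New median = -3/2
Changed? yes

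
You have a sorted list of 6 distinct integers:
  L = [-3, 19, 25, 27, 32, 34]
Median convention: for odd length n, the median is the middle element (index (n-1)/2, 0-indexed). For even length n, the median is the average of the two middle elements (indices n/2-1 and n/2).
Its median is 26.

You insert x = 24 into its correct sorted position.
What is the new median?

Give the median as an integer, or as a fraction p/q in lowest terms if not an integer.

Answer: 25

Derivation:
Old list (sorted, length 6): [-3, 19, 25, 27, 32, 34]
Old median = 26
Insert x = 24
Old length even (6). Middle pair: indices 2,3 = 25,27.
New length odd (7). New median = single middle element.
x = 24: 2 elements are < x, 4 elements are > x.
New sorted list: [-3, 19, 24, 25, 27, 32, 34]
New median = 25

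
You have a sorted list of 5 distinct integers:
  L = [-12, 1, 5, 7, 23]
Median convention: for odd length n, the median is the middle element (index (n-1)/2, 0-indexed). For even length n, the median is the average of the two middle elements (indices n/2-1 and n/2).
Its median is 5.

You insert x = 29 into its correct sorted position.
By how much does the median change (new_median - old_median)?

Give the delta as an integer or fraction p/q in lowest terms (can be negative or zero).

Old median = 5
After inserting x = 29: new sorted = [-12, 1, 5, 7, 23, 29]
New median = 6
Delta = 6 - 5 = 1

Answer: 1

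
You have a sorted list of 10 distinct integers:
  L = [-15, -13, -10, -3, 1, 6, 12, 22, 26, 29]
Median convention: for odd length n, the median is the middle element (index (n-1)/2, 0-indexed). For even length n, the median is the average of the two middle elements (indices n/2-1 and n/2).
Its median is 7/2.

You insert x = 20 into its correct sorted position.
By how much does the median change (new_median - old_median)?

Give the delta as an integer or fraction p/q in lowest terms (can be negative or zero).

Old median = 7/2
After inserting x = 20: new sorted = [-15, -13, -10, -3, 1, 6, 12, 20, 22, 26, 29]
New median = 6
Delta = 6 - 7/2 = 5/2

Answer: 5/2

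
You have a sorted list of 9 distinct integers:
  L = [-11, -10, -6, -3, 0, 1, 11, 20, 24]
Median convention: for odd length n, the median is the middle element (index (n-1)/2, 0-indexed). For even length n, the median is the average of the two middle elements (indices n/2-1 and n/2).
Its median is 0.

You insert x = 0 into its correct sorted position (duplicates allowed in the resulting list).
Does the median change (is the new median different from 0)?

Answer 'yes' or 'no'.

Old median = 0
Insert x = 0
New median = 0
Changed? no

Answer: no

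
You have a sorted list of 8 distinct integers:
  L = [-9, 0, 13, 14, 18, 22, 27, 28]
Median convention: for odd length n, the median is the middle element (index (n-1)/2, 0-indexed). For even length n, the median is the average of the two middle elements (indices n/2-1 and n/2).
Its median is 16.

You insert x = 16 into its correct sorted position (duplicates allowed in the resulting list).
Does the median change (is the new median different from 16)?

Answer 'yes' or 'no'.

Answer: no

Derivation:
Old median = 16
Insert x = 16
New median = 16
Changed? no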